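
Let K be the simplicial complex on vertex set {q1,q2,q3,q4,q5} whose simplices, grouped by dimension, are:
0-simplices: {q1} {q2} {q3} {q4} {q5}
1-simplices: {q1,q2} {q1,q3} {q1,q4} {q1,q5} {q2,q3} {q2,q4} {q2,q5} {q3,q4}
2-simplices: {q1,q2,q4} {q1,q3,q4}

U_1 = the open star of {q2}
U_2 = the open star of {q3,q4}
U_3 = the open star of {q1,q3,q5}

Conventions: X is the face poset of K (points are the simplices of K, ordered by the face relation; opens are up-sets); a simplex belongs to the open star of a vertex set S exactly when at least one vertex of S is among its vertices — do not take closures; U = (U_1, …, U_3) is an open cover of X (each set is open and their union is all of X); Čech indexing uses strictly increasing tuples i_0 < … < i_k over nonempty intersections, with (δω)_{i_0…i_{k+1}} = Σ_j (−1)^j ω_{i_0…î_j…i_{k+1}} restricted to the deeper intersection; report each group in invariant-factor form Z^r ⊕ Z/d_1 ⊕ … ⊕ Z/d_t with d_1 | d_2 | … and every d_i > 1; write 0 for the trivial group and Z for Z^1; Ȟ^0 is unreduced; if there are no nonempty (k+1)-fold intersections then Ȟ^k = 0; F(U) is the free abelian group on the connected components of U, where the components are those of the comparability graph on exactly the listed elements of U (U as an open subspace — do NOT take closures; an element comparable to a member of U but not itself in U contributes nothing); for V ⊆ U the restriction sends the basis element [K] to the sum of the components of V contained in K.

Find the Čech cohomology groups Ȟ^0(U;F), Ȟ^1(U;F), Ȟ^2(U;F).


nonempty overlaps:
  U1={{q2},{q1,q2},{q2,q3},{q2,q4},{q2,q5},{q1,q2,q4}} U2={{q3},{q4},{q1,q3},{q1,q4},{q2,q3},{q2,q4},{q3,q4},{q1,q2,q4},{q1,q3,q4}} U3={{q1},{q3},{q5},{q1,q2},{q1,q3},{q1,q4},{q1,q5},{q2,q3},{q2,q5},{q3,q4},{q1,q2,q4},{q1,q3,q4}}
  U12={{q2,q3},{q2,q4},{q1,q2,q4}} U13={{q1,q2},{q2,q3},{q2,q5},{q1,q2,q4}} U23={{q3},{q1,q3},{q1,q4},{q2,q3},{q3,q4},{q1,q2,q4},{q1,q3,q4}}
  U123={{q2,q3},{q1,q2,q4}}
components per intersection:
  U1: {{q2},{q1,q2},{q2,q3},{q2,q4},{q2,q5},{q1,q2,q4}}
  U2: {{q3},{q4},{q1,q3},{q1,q4},{q2,q3},{q2,q4},{q3,q4},{q1,q2,q4},{q1,q3,q4}}
  U3: {{q1},{q3},{q5},{q1,q2},{q1,q3},{q1,q4},{q1,q5},{q2,q3},{q2,q5},{q3,q4},{q1,q2,q4},{q1,q3,q4}}
  U12: {{q2,q3}} {{q2,q4},{q1,q2,q4}}
  U13: {{q1,q2},{q1,q2,q4}} {{q2,q3}} {{q2,q5}}
  U23: {{q3},{q1,q3},{q1,q4},{q2,q3},{q3,q4},{q1,q2,q4},{q1,q3,q4}}
  U123: {{q2,q3}} {{q1,q2,q4}}
C dims 3,6,2; δ0: rk 2, SNF 1^2; δ1: rk 2, SNF 1^2
degree 0: 3−2−0 = 1 → Ȟ^0 ≅ Z
degree 1: 6−2−2 = 2 → Ȟ^1 ≅ Z^2
degree 2: 2−0−2 = 0 → Ȟ^2 ≅ 0

Ȟ^0(U;F) ≅ Z; Ȟ^1(U;F) ≅ Z^2; Ȟ^2(U;F) ≅ 0


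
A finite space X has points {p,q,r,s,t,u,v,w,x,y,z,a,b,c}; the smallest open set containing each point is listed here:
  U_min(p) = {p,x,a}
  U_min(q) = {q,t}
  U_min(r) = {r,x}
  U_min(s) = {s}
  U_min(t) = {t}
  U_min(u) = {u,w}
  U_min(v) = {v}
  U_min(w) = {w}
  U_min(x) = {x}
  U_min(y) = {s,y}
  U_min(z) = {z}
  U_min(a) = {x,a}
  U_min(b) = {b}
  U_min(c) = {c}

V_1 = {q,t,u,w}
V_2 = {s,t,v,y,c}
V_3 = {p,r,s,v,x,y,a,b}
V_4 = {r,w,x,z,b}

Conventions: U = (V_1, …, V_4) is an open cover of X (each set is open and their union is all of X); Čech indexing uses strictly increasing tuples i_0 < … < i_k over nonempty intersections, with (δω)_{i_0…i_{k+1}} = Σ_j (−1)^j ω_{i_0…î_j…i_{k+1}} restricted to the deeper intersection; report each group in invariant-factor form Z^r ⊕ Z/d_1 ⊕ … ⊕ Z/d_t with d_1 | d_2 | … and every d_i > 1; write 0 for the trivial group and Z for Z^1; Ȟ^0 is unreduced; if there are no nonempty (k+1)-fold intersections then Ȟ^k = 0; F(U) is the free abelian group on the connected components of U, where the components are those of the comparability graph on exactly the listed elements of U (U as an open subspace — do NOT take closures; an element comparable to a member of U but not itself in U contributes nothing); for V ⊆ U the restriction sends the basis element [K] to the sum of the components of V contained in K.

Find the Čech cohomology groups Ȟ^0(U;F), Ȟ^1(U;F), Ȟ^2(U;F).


Ȟ^0 = Z^8; Ȟ^1 = 0; Ȟ^2 = 0

nonempty intersections:
  V12={t} V14={w} V23={s,v,y} V34={r,x,b}
components per intersection:
  V1: {q,t} {u,w}
  V2: {s,y} {t} {v} {c}
  V3: {p,r,x,a} {s,y} {v} {b}
  V4: {r,x} {w} {z} {b}
  V12: {t}
  V14: {w}
  V23: {s,y} {v}
  V34: {r,x} {b}
C dims 14,6; δ0: rk 6, SNF 1^6
Ȟ^0: (14−6)−0=8 ⇒ Z^8
Ȟ^1: (6−0)−6=0 ⇒ 0
Ȟ^2: (0−0)−0=0 ⇒ 0


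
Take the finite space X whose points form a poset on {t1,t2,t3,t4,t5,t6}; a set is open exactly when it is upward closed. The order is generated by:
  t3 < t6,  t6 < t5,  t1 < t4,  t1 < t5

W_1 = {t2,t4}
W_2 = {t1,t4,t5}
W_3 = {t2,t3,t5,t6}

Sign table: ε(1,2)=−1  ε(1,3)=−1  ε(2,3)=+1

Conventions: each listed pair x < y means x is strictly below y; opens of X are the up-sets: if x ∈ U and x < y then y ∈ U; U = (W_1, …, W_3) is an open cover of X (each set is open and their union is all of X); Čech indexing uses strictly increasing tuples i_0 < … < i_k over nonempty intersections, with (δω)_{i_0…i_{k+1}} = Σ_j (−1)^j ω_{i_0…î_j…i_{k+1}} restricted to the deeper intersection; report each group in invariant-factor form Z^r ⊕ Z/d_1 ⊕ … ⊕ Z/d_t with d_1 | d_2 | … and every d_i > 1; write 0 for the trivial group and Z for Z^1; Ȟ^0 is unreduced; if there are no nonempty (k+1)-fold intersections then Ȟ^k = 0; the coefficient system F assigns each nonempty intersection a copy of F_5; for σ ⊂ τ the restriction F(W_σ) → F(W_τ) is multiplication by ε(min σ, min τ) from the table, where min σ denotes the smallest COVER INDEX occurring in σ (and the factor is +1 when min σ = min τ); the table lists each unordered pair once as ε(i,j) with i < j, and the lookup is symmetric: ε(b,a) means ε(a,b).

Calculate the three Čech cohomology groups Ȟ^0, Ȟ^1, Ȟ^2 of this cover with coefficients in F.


nonempty intersections:
  W12={t4} W13={t2} W23={t5}
C dims 3,3; δ0: rk_F5 2
Ȟ^0: (3−2)−0=1 ⇒ Z/5
Ȟ^1: (3−0)−2=1 ⇒ Z/5
Ȟ^2: (0−0)−0=0 ⇒ 0

Ȟ^0 = Z/5; Ȟ^1 = Z/5; Ȟ^2 = 0


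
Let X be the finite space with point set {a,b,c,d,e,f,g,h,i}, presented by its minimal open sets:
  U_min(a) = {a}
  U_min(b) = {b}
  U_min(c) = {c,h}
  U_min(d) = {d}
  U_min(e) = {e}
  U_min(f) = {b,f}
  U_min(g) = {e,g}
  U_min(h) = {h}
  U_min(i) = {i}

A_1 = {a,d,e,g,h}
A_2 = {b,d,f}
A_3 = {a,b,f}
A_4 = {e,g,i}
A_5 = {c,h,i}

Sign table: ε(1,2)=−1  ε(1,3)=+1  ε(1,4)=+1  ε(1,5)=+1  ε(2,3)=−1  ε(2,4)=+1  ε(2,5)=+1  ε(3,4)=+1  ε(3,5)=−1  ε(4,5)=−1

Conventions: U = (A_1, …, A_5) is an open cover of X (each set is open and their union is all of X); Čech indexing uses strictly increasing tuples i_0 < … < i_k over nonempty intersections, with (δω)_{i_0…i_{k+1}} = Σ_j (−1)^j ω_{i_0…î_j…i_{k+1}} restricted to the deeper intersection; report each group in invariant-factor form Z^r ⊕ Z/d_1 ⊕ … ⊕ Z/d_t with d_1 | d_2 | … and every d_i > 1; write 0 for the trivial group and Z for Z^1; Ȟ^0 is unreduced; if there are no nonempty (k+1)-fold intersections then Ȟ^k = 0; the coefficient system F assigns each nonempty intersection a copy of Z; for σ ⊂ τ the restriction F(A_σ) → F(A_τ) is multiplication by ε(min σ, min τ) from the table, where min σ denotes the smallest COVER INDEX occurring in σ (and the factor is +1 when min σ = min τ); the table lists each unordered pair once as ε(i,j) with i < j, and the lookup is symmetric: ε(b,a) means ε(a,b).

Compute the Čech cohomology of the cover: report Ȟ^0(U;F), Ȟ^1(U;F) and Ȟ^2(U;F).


nonempty overlaps:
  A12={d} A13={a} A14={e,g} A15={h} A23={b,f} A45={i}
C dims 5,6; δ0: rk 5, SNF 1^4·2
degree 0: 5−5−0 = 0 → Ȟ^0 ≅ 0
degree 1: 6−0−5 = 1 plus torsion [2] → Ȟ^1 ≅ Z ⊕ Z/2
degree 2: 0−0−0 = 0 → Ȟ^2 ≅ 0

Ȟ^0 ≅ 0; Ȟ^1 ≅ Z ⊕ Z/2; Ȟ^2 ≅ 0


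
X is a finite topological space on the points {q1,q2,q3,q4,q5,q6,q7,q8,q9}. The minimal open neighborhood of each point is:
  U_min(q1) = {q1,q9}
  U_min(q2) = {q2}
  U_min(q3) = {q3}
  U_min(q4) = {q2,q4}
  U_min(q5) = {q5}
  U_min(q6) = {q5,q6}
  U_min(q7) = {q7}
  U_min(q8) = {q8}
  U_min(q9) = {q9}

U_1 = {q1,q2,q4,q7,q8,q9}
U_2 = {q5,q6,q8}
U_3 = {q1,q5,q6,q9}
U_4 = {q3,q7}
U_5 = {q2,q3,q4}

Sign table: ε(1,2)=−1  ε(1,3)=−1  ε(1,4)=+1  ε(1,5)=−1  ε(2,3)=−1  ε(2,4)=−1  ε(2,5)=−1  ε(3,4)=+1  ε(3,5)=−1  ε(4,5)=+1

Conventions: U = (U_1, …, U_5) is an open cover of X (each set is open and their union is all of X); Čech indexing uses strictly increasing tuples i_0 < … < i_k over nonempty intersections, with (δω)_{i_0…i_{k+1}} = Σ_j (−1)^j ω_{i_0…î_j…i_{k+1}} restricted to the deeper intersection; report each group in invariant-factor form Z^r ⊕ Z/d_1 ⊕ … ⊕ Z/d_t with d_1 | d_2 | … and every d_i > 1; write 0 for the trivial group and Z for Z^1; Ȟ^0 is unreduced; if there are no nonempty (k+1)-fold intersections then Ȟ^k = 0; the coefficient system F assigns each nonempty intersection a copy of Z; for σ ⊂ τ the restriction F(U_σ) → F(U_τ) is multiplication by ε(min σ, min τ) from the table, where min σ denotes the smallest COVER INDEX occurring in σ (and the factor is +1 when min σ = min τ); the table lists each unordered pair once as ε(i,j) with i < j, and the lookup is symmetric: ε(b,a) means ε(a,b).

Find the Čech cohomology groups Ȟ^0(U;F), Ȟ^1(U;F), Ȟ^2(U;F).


cover nerve:
  U12={q8} U13={q1,q9} U14={q7} U15={q2,q4} U23={q5,q6} U45={q3}
C dims 5,6; δ0: rk 5, SNF 1^4·2
Ȟ^0: (5−5)−0=0 ⇒ 0
Ȟ^1: (6−0)−5=1 plus torsion [2] ⇒ Z ⊕ Z/2
Ȟ^2: (0−0)−0=0 ⇒ 0

Ȟ^0(U;F) ≅ 0, Ȟ^1(U;F) ≅ Z ⊕ Z/2 and Ȟ^2(U;F) ≅ 0


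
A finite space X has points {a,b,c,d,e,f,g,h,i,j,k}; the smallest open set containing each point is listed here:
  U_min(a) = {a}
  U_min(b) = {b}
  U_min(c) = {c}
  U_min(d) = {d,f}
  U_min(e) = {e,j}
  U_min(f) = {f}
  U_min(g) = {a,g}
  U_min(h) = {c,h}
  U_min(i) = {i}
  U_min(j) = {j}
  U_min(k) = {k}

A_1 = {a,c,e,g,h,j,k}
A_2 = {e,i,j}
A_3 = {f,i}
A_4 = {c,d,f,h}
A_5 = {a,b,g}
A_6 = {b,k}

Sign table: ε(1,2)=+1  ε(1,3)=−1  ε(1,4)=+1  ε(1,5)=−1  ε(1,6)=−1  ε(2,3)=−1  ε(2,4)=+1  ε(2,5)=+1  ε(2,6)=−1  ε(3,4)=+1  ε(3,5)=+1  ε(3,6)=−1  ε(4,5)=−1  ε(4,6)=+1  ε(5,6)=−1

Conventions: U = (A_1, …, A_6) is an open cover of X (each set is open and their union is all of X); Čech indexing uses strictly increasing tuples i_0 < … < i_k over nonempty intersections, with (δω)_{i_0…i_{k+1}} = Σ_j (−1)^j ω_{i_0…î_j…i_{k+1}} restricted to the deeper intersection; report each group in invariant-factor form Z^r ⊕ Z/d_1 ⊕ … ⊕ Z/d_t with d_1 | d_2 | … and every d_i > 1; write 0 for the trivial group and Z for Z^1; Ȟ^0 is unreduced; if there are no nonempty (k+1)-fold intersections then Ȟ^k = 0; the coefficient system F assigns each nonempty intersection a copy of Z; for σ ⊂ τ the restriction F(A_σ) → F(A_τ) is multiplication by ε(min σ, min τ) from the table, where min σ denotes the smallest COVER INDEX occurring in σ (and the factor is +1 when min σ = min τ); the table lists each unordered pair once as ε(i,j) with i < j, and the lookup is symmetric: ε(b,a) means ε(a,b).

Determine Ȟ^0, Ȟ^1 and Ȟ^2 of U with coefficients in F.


nerve simplices:
  A12={e,j} A14={c,h} A15={a,g} A16={k} A23={i} A34={f} A56={b}
C dims 6,7; δ0: rk 6, SNF 1^5·2
degree 0: 6−6−0 = 0 → Ȟ^0 ≅ 0
degree 1: 7−0−6 = 1 plus torsion [2] → Ȟ^1 ≅ Z ⊕ Z/2
degree 2: 0−0−0 = 0 → Ȟ^2 ≅ 0

Ȟ^0 = 0, Ȟ^1 = Z ⊕ Z/2 and Ȟ^2 = 0


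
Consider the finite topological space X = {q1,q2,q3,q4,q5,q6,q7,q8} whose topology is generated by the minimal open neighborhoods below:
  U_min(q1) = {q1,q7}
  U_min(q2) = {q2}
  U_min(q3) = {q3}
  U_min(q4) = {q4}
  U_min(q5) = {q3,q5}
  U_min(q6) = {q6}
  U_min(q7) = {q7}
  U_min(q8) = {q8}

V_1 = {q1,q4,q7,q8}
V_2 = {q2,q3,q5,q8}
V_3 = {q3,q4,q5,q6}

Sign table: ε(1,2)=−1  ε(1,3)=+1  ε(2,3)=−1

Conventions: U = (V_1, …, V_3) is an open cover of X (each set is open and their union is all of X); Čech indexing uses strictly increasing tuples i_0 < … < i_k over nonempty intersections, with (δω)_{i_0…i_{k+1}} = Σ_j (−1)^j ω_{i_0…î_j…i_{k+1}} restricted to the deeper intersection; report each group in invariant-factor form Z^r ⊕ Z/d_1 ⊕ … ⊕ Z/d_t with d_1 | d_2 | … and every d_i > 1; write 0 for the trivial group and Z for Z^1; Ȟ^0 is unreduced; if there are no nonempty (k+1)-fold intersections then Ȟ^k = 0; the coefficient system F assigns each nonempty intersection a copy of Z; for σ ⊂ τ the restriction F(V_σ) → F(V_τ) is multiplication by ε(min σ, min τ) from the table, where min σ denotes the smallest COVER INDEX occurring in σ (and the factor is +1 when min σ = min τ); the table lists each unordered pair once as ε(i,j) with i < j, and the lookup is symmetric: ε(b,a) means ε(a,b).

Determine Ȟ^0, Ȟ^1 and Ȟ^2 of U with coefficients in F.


nerve simplices:
  V12={q8} V13={q4} V23={q3,q5}
C dims 3,3; δ0: rk 2, SNF 1^2
degree 0: 3−2−0 = 1 → Ȟ^0 ≅ Z
degree 1: 3−0−2 = 1 → Ȟ^1 ≅ Z
degree 2: 0−0−0 = 0 → Ȟ^2 ≅ 0

Ȟ^0 ≅ Z, Ȟ^1 ≅ Z and Ȟ^2 ≅ 0


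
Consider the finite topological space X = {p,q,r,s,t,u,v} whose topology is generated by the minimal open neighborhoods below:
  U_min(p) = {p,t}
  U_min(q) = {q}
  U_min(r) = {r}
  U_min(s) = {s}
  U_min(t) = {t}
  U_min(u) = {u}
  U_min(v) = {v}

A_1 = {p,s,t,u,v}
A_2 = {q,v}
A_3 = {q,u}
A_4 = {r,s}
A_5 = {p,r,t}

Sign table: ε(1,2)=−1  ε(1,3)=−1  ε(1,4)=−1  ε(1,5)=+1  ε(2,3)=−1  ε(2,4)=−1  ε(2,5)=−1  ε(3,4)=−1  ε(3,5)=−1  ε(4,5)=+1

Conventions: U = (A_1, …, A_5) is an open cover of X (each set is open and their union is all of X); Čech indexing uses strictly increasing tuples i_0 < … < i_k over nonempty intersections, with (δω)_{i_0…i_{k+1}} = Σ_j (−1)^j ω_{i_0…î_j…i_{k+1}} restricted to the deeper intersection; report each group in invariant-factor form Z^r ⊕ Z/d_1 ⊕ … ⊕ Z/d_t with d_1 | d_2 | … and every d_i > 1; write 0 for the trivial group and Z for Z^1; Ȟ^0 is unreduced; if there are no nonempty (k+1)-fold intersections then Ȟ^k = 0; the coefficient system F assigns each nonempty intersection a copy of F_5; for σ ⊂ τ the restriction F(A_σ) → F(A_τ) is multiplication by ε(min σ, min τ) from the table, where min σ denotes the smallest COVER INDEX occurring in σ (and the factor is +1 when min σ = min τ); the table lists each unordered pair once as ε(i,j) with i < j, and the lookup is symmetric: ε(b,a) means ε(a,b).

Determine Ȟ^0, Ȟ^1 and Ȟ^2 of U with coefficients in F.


Ȟ^0(U;F) ≅ 0, Ȟ^1(U;F) ≅ Z/5, Ȟ^2(U;F) ≅ 0

nerve simplices:
  A12={v} A13={u} A14={s} A15={p,t} A23={q} A45={r}
C dims 5,6; δ0: rk_F5 5
degree 0: 5−5−0 = 0 → Ȟ^0 ≅ 0
degree 1: 6−0−5 = 1 → Ȟ^1 ≅ Z/5
degree 2: 0−0−0 = 0 → Ȟ^2 ≅ 0


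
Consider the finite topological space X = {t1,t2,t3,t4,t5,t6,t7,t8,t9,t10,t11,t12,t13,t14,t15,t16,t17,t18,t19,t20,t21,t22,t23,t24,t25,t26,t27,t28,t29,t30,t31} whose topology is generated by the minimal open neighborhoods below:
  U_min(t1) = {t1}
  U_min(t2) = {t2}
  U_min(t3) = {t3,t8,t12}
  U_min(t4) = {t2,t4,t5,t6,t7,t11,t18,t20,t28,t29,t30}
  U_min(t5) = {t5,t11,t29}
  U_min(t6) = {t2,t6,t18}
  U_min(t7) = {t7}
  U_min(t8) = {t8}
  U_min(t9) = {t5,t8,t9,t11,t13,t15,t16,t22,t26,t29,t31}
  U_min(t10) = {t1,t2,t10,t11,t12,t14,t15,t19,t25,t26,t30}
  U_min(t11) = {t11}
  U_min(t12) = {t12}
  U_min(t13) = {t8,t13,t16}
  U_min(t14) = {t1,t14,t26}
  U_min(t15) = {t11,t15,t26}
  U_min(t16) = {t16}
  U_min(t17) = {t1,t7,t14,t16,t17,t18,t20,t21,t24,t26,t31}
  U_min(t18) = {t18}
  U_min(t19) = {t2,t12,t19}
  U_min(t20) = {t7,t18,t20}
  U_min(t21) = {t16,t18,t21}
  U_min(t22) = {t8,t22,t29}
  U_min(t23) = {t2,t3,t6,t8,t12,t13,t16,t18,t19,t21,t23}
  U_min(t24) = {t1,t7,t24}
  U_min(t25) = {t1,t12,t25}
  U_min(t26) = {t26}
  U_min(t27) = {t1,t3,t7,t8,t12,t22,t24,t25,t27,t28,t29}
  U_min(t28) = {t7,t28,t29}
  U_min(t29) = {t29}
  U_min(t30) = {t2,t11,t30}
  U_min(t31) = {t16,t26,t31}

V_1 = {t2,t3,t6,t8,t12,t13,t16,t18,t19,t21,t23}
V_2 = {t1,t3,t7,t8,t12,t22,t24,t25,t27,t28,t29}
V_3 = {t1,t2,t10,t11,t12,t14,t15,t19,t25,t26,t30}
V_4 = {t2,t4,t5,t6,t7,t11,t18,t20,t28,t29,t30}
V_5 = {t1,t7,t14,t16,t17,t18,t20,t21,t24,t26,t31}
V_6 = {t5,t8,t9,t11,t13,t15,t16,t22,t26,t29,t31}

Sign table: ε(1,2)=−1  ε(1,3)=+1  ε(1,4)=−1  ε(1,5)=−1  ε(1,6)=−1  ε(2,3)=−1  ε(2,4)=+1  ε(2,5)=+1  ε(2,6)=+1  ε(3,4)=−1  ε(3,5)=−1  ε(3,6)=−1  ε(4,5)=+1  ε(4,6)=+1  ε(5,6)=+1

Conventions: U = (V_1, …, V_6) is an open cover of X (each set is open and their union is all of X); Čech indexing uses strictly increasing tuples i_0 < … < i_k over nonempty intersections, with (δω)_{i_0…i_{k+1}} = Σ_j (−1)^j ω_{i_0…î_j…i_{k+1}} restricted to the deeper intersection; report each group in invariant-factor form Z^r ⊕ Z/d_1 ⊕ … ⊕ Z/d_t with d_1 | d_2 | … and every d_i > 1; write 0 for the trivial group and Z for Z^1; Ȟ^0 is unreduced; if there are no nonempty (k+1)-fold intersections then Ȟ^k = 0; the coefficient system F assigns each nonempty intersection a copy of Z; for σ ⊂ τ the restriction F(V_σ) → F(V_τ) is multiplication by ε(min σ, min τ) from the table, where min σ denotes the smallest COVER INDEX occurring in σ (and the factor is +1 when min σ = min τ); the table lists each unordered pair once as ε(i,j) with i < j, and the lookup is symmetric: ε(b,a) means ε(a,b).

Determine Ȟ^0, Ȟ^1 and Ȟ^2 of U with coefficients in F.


Ȟ^0 ≅ Z; Ȟ^1 ≅ 0; Ȟ^2 ≅ Z/2

nerve of the cover:
  V12={t3,t8,t12} V13={t2,t12,t19} V14={t2,t6,t18} V15={t16,t18,t21} V16={t8,t13,t16} V23={t1,t12,t25} V24={t7,t28,t29} V25={t1,t7,t24} V26={t8,t22,t29} V34={t2,t11,t30} V35={t1,t14,t26} V36={t11,t15,t26} V45={t7,t18,t20} V46={t5,t11,t29} V56={t16,t26,t31}
  V123={t12} V126={t8} V134={t2} V145={t18} V156={t16} V235={t1} V245={t7} V246={t29} V346={t11} V356={t26}
C dims 6,15,10; δ0: rk 5, SNF 1^5; δ1: rk 10, SNF 1^9·2
Ȟ^0 = (6 − 5) − 0 = 1, so Ȟ^0 ≅ Z
Ȟ^1 = (15 − 10) − 5 = 0, so Ȟ^1 ≅ 0
Ȟ^2 = (10 − 0) − 10 = 0 plus torsion [2], so Ȟ^2 ≅ Z/2


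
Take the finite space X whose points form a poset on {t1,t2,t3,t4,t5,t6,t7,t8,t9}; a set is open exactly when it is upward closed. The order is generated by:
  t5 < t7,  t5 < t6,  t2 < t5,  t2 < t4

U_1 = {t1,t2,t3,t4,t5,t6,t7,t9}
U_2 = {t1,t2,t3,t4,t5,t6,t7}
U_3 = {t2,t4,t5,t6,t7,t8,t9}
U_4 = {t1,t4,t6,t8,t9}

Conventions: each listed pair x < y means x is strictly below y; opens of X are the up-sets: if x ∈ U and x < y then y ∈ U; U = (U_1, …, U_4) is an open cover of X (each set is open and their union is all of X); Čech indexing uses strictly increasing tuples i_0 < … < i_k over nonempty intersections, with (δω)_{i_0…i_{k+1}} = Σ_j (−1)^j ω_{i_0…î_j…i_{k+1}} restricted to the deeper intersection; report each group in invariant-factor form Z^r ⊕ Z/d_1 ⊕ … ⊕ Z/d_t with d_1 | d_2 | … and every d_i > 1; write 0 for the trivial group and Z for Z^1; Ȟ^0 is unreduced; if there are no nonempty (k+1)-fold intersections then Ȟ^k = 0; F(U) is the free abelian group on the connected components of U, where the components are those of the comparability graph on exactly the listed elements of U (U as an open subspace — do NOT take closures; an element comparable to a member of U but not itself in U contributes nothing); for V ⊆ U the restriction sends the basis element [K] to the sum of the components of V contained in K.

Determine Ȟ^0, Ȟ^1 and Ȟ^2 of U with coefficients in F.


nonempty overlaps:
  U12={t1,t2,t3,t4,t5,t6,t7} U13={t2,t4,t5,t6,t7,t9} U14={t1,t4,t6,t9} U23={t2,t4,t5,t6,t7} U24={t1,t4,t6} U34={t4,t6,t8,t9}
  U123={t2,t4,t5,t6,t7} U124={t1,t4,t6} U134={t4,t6,t9} U234={t4,t6}
  U1234={t4,t6}
components per intersection:
  U1: {t1} {t2,t4,t5,t6,t7} {t3} {t9}
  U2: {t1} {t2,t4,t5,t6,t7} {t3}
  U3: {t2,t4,t5,t6,t7} {t8} {t9}
  U4: {t1} {t4} {t6} {t8} {t9}
  U12: {t1} {t2,t4,t5,t6,t7} {t3}
  U13: {t2,t4,t5,t6,t7} {t9}
  U14: {t1} {t4} {t6} {t9}
  U23: {t2,t4,t5,t6,t7}
  U24: {t1} {t4} {t6}
  U34: {t4} {t6} {t8} {t9}
  U123: {t2,t4,t5,t6,t7}
  U124: {t1} {t4} {t6}
  U134: {t4} {t6} {t9}
  U234: {t4} {t6}
  U1234: {t4} {t6}
C dims 15,17,9,2; δ0: rk 10, SNF 1^10; δ1: rk 7, SNF 1^7; δ2: rk 2, SNF 1^2
degree 0: 15−10−0 = 5 → Ȟ^0 ≅ Z^5
degree 1: 17−7−10 = 0 → Ȟ^1 ≅ 0
degree 2: 9−2−7 = 0 → Ȟ^2 ≅ 0

Ȟ^0 ≅ Z^5, Ȟ^1 ≅ 0, Ȟ^2 ≅ 0


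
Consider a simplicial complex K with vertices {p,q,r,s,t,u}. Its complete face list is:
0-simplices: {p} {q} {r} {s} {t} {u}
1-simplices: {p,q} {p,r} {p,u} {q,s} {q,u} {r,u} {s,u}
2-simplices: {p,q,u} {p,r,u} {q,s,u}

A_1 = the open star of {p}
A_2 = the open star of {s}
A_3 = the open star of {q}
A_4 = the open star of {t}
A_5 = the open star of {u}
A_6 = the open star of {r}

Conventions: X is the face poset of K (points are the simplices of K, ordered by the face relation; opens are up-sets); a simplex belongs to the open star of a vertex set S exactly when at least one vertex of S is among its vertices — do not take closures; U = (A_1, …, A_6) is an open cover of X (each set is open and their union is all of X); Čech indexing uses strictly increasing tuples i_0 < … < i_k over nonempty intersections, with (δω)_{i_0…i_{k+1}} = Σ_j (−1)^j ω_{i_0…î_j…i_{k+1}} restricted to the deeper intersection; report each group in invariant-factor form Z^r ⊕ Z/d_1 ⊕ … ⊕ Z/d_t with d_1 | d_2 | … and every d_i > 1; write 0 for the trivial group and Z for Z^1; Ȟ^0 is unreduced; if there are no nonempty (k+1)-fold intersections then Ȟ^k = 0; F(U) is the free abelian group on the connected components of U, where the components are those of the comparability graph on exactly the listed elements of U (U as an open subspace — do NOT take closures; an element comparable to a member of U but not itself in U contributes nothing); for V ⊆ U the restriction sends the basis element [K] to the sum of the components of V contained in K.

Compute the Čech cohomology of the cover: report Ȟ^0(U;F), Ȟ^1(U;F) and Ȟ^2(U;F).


Ȟ^0 ≅ Z^2; Ȟ^1 ≅ 0; Ȟ^2 ≅ 0

intersection data:
  A1={{p},{p,q},{p,r},{p,u},{p,q,u},{p,r,u}} A2={{s},{q,s},{s,u},{q,s,u}} A3={{q},{p,q},{q,s},{q,u},{p,q,u},{q,s,u}} A4={{t}} A5={{u},{p,u},{q,u},{r,u},{s,u},{p,q,u},{p,r,u},{q,s,u}} A6={{r},{p,r},{r,u},{p,r,u}}
  A13={{p,q},{p,q,u}} A15={{p,u},{p,q,u},{p,r,u}} A16={{p,r},{p,r,u}} A23={{q,s},{q,s,u}} A25={{s,u},{q,s,u}} A35={{q,u},{p,q,u},{q,s,u}} A56={{r,u},{p,r,u}}
  A135={{p,q,u}} A156={{p,r,u}} A235={{q,s,u}}
components per intersection:
  A1: {{p},{p,q},{p,r},{p,u},{p,q,u},{p,r,u}}
  A2: {{s},{q,s},{s,u},{q,s,u}}
  A3: {{q},{p,q},{q,s},{q,u},{p,q,u},{q,s,u}}
  A4: {{t}}
  A5: {{u},{p,u},{q,u},{r,u},{s,u},{p,q,u},{p,r,u},{q,s,u}}
  A6: {{r},{p,r},{r,u},{p,r,u}}
  A13: {{p,q},{p,q,u}}
  A15: {{p,u},{p,q,u},{p,r,u}}
  A16: {{p,r},{p,r,u}}
  A23: {{q,s},{q,s,u}}
  A25: {{s,u},{q,s,u}}
  A35: {{q,u},{p,q,u},{q,s,u}}
  A56: {{r,u},{p,r,u}}
  A135: {{p,q,u}}
  A156: {{p,r,u}}
  A235: {{q,s,u}}
C dims 6,7,3; δ0: rk 4, SNF 1^4; δ1: rk 3, SNF 1^3
Ȟ^0 = (6 − 4) − 0 = 2, so Ȟ^0 ≅ Z^2
Ȟ^1 = (7 − 3) − 4 = 0, so Ȟ^1 ≅ 0
Ȟ^2 = (3 − 0) − 3 = 0, so Ȟ^2 ≅ 0


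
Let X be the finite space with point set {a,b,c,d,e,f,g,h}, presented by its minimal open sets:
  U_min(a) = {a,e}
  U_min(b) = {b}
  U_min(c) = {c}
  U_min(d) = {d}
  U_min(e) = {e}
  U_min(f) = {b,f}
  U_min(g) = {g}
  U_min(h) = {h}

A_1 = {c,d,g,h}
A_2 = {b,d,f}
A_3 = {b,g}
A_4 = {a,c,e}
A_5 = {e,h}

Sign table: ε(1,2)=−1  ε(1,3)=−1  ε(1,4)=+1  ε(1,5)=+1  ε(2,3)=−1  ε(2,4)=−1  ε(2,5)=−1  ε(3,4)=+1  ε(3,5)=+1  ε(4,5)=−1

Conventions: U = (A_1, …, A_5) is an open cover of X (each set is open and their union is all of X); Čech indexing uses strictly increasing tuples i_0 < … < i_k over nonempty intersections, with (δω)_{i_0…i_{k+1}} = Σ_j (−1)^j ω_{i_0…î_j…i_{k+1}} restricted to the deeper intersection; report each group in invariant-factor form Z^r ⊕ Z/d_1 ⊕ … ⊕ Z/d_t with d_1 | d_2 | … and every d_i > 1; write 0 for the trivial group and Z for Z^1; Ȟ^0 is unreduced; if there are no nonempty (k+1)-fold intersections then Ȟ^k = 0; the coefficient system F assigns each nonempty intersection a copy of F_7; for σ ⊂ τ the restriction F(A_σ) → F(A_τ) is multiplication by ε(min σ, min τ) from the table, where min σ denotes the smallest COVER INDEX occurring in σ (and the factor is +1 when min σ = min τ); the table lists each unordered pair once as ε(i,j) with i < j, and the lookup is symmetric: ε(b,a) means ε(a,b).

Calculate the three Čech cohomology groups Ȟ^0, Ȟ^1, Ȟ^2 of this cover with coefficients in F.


Ȟ^0(U;F) ≅ 0, Ȟ^1(U;F) ≅ Z/7 and Ȟ^2(U;F) ≅ 0

nonempty overlaps:
  A12={d} A13={g} A14={c} A15={h} A23={b} A45={e}
C dims 5,6; δ0: rk_F7 5
degree 0: 5−5−0 = 0 → Ȟ^0 ≅ 0
degree 1: 6−0−5 = 1 → Ȟ^1 ≅ Z/7
degree 2: 0−0−0 = 0 → Ȟ^2 ≅ 0


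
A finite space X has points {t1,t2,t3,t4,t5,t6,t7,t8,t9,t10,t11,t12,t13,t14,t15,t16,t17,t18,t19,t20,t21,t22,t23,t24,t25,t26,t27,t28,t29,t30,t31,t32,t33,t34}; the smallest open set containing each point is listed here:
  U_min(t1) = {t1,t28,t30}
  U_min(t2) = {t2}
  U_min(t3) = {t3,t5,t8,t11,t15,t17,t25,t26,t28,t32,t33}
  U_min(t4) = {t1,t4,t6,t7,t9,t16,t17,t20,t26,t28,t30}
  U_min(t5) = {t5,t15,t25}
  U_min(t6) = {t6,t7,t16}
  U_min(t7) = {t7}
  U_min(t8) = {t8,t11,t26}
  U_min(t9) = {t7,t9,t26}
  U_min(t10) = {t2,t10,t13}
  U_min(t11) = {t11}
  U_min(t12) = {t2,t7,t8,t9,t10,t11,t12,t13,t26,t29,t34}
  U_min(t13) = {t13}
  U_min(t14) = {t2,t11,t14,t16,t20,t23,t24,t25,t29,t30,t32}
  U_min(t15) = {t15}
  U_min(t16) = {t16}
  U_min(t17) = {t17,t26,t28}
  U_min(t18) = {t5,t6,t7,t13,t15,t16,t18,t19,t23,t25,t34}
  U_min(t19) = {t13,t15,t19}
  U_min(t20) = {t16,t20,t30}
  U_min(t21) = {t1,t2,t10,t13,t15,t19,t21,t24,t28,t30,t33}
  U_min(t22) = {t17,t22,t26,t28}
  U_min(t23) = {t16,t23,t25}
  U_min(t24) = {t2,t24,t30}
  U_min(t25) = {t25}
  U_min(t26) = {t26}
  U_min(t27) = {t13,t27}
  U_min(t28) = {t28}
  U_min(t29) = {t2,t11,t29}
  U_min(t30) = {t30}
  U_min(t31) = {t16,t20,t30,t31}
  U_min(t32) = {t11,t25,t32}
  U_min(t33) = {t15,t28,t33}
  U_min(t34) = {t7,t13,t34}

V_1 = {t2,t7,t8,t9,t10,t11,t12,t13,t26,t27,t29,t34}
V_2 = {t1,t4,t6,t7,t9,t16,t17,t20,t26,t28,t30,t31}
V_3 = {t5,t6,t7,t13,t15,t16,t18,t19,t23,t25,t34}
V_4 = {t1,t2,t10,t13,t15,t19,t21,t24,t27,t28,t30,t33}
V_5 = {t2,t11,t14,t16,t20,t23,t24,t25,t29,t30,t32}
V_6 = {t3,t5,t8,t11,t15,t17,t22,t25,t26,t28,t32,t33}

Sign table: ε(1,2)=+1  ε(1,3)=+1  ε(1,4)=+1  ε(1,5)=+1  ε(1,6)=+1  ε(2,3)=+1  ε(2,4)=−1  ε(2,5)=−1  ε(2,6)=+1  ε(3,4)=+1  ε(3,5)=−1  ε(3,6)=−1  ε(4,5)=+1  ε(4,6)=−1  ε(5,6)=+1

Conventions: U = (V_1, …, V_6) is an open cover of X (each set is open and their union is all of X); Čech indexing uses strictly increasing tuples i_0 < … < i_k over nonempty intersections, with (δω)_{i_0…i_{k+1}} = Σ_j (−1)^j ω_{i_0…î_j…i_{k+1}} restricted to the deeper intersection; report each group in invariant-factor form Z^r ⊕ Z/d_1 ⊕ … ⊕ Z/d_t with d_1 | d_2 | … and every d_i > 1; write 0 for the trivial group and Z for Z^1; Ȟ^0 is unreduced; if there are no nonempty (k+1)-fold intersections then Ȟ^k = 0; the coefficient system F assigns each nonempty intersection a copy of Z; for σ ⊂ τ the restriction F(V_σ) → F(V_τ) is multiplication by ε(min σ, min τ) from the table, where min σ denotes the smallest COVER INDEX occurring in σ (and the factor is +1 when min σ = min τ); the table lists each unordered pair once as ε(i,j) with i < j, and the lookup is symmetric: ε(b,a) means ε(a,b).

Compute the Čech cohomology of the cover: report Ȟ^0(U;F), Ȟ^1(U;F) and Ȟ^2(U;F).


cover nerve:
  V12={t7,t9,t26} V13={t7,t13,t34} V14={t2,t10,t13,t27} V15={t2,t11,t29} V16={t8,t11,t26} V23={t6,t7,t16} V24={t1,t28,t30} V25={t16,t20,t30} V26={t17,t26,t28} V34={t13,t15,t19} V35={t16,t23,t25} V36={t5,t15,t25} V45={t2,t24,t30} V46={t15,t28,t33} V56={t11,t25,t32}
  V123={t7} V126={t26} V134={t13} V145={t2} V156={t11} V235={t16} V245={t30} V246={t28} V346={t15} V356={t25}
C dims 6,15,10; δ0: rk 6, SNF 1^5·2; δ1: rk 9, SNF 1^9
Ȟ^0: (6−6)−0=0 ⇒ 0
Ȟ^1: (15−9)−6=0 plus torsion [2] ⇒ Z/2
Ȟ^2: (10−0)−9=1 ⇒ Z

Ȟ^0 = 0, Ȟ^1 = Z/2, Ȟ^2 = Z


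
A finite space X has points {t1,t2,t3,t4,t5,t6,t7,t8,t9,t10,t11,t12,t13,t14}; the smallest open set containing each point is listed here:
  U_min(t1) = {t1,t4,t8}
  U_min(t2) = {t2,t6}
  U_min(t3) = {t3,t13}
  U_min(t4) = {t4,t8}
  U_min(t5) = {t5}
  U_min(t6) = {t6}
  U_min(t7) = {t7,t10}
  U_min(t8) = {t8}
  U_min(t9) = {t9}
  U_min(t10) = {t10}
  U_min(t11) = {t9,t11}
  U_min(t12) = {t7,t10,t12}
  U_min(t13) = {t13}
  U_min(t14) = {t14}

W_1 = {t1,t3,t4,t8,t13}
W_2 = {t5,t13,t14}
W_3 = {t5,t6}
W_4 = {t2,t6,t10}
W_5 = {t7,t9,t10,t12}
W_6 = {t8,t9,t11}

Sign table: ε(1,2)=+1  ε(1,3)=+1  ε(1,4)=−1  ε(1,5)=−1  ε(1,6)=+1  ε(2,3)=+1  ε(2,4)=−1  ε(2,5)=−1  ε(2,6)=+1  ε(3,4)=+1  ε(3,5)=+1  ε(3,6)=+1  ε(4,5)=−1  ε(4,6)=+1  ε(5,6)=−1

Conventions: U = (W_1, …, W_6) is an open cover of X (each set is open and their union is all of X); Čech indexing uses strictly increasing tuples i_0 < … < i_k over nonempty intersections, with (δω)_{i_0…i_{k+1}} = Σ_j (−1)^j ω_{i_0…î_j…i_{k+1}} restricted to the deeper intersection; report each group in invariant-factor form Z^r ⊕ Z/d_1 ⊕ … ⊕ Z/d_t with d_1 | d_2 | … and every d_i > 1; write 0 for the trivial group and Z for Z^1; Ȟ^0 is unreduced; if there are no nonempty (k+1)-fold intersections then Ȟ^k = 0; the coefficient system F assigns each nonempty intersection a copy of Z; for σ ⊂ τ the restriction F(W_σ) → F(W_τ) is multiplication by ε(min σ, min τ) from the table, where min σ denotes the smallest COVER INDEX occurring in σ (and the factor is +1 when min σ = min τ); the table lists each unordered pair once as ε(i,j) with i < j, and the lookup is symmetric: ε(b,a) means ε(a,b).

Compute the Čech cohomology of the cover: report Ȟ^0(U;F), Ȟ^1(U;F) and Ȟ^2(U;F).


cover nerve:
  W12={t13} W16={t8} W23={t5} W34={t6} W45={t10} W56={t9}
C dims 6,6; δ0: rk 5, SNF 1^5
Ȟ^0: (6−5)−0=1 ⇒ Z
Ȟ^1: (6−0)−5=1 ⇒ Z
Ȟ^2: (0−0)−0=0 ⇒ 0

Ȟ^0 ≅ Z,  Ȟ^1 ≅ Z,  Ȟ^2 ≅ 0


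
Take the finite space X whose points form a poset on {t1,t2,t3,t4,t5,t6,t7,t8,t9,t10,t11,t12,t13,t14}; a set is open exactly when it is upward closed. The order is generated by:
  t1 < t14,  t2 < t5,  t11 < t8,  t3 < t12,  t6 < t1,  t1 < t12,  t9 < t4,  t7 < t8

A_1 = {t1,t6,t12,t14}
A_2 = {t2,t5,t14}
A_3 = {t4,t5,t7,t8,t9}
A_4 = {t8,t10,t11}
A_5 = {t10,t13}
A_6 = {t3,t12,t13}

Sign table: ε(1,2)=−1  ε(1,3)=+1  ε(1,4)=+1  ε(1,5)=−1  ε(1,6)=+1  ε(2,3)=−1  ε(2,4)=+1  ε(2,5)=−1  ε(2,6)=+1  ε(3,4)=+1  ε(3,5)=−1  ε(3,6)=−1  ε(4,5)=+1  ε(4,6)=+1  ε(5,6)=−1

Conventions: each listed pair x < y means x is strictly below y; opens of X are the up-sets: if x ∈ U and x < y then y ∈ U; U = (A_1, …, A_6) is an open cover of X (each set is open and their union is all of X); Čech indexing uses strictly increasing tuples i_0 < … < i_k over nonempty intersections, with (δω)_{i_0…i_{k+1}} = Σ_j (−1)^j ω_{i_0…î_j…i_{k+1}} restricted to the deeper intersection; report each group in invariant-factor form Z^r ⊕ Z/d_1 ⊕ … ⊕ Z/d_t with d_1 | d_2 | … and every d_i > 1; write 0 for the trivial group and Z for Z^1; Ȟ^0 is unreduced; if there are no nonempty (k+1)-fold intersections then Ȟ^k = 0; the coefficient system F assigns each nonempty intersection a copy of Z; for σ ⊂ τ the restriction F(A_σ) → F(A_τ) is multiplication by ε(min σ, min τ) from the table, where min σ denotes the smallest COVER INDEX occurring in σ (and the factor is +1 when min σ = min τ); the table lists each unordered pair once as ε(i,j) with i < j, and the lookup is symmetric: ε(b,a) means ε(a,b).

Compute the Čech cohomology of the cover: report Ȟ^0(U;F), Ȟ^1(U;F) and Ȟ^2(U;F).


Ȟ^0(U;F) ≅ 0; Ȟ^1(U;F) ≅ Z/2; Ȟ^2(U;F) ≅ 0

nonempty overlaps:
  A12={t14} A16={t12} A23={t5} A34={t8} A45={t10} A56={t13}
C dims 6,6; δ0: rk 6, SNF 1^5·2
degree 0: 6−6−0 = 0 → Ȟ^0 ≅ 0
degree 1: 6−0−6 = 0 plus torsion [2] → Ȟ^1 ≅ Z/2
degree 2: 0−0−0 = 0 → Ȟ^2 ≅ 0


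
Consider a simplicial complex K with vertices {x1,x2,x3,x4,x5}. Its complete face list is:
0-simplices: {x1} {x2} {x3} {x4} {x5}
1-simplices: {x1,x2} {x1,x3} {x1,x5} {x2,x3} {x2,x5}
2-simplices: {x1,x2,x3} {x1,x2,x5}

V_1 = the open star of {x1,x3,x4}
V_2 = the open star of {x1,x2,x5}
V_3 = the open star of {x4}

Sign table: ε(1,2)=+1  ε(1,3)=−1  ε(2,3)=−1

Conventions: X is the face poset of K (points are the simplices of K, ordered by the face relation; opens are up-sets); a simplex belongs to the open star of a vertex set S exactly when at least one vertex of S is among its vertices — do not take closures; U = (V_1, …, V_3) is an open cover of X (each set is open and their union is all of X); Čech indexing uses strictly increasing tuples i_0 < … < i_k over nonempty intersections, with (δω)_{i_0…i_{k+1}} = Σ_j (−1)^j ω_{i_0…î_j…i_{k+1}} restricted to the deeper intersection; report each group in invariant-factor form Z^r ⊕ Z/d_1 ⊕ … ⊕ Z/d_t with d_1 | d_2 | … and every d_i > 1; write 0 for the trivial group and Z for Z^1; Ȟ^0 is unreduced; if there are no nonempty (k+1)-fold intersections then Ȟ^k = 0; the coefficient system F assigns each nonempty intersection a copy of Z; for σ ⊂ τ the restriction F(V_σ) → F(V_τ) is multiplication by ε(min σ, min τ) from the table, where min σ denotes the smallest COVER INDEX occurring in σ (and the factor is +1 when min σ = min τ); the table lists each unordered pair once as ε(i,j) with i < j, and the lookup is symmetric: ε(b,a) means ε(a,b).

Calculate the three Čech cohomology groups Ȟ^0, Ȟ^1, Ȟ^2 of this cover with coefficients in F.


nonempty overlaps:
  V1={{x1},{x3},{x4},{x1,x2},{x1,x3},{x1,x5},{x2,x3},{x1,x2,x3},{x1,x2,x5}} V2={{x1},{x2},{x5},{x1,x2},{x1,x3},{x1,x5},{x2,x3},{x2,x5},{x1,x2,x3},{x1,x2,x5}} V3={{x4}}
  V12={{x1},{x1,x2},{x1,x3},{x1,x5},{x2,x3},{x1,x2,x3},{x1,x2,x5}} V13={{x4}}
C dims 3,2; δ0: rk 2, SNF 1^2
degree 0: 3−2−0 = 1 → Ȟ^0 ≅ Z
degree 1: 2−0−2 = 0 → Ȟ^1 ≅ 0
degree 2: 0−0−0 = 0 → Ȟ^2 ≅ 0

Ȟ^0 = Z, Ȟ^1 = 0, Ȟ^2 = 0


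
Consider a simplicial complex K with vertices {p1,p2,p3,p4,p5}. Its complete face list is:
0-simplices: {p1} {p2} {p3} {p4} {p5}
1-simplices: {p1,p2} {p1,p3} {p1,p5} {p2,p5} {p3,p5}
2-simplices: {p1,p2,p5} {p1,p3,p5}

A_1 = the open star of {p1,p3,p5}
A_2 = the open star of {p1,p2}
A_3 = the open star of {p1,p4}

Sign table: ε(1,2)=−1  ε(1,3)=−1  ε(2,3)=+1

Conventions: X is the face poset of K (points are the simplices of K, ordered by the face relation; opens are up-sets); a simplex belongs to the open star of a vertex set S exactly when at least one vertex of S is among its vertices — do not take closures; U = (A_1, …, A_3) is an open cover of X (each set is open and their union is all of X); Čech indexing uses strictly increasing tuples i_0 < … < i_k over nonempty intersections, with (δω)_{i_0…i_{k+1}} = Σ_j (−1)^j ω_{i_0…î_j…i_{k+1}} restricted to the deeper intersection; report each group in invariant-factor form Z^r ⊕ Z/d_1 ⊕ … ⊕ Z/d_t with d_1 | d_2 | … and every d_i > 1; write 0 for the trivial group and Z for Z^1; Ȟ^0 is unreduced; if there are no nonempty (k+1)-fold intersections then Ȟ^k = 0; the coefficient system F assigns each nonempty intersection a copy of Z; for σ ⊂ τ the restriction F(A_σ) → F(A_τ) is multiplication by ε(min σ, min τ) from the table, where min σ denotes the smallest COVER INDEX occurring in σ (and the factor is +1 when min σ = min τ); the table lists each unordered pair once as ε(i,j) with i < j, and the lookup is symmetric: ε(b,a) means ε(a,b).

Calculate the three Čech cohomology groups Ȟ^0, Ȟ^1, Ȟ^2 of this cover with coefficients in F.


Ȟ^0 ≅ Z,  Ȟ^1 ≅ 0,  Ȟ^2 ≅ 0

nerve of the cover:
  A1={{p1},{p3},{p5},{p1,p2},{p1,p3},{p1,p5},{p2,p5},{p3,p5},{p1,p2,p5},{p1,p3,p5}} A2={{p1},{p2},{p1,p2},{p1,p3},{p1,p5},{p2,p5},{p1,p2,p5},{p1,p3,p5}} A3={{p1},{p4},{p1,p2},{p1,p3},{p1,p5},{p1,p2,p5},{p1,p3,p5}}
  A12={{p1},{p1,p2},{p1,p3},{p1,p5},{p2,p5},{p1,p2,p5},{p1,p3,p5}} A13={{p1},{p1,p2},{p1,p3},{p1,p5},{p1,p2,p5},{p1,p3,p5}} A23={{p1},{p1,p2},{p1,p3},{p1,p5},{p1,p2,p5},{p1,p3,p5}}
  A123={{p1},{p1,p2},{p1,p3},{p1,p5},{p1,p2,p5},{p1,p3,p5}}
C dims 3,3,1; δ0: rk 2, SNF 1^2; δ1: rk 1, SNF 1^1
Ȟ^0 = (3 − 2) − 0 = 1, so Ȟ^0 ≅ Z
Ȟ^1 = (3 − 1) − 2 = 0, so Ȟ^1 ≅ 0
Ȟ^2 = (1 − 0) − 1 = 0, so Ȟ^2 ≅ 0


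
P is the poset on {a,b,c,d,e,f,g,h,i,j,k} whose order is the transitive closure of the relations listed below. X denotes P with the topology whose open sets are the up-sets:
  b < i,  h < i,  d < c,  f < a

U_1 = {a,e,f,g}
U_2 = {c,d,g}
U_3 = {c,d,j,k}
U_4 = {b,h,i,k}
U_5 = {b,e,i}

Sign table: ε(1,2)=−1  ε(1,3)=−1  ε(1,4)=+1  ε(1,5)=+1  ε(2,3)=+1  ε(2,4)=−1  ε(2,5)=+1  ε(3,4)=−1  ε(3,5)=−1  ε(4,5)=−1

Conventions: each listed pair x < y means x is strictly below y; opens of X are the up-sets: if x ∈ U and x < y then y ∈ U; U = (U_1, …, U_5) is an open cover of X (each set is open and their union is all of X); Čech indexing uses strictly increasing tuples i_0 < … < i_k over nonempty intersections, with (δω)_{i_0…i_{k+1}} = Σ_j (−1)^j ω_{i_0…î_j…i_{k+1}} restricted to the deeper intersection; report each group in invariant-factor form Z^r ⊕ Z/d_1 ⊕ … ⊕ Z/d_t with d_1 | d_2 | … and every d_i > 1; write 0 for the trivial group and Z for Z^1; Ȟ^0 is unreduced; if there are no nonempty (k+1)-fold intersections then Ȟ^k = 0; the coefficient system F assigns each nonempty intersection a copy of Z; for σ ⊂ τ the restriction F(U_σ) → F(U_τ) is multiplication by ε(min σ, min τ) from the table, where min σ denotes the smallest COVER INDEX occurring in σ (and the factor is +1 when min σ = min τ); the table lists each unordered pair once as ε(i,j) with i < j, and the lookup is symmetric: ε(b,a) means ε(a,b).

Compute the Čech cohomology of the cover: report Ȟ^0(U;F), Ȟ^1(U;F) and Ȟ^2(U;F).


nonempty intersections:
  U12={g} U15={e} U23={c,d} U34={k} U45={b,i}
C dims 5,5; δ0: rk 5, SNF 1^4·2
Ȟ^0: (5−5)−0=0 ⇒ 0
Ȟ^1: (5−0)−5=0 plus torsion [2] ⇒ Z/2
Ȟ^2: (0−0)−0=0 ⇒ 0

Ȟ^0 ≅ 0, Ȟ^1 ≅ Z/2 and Ȟ^2 ≅ 0


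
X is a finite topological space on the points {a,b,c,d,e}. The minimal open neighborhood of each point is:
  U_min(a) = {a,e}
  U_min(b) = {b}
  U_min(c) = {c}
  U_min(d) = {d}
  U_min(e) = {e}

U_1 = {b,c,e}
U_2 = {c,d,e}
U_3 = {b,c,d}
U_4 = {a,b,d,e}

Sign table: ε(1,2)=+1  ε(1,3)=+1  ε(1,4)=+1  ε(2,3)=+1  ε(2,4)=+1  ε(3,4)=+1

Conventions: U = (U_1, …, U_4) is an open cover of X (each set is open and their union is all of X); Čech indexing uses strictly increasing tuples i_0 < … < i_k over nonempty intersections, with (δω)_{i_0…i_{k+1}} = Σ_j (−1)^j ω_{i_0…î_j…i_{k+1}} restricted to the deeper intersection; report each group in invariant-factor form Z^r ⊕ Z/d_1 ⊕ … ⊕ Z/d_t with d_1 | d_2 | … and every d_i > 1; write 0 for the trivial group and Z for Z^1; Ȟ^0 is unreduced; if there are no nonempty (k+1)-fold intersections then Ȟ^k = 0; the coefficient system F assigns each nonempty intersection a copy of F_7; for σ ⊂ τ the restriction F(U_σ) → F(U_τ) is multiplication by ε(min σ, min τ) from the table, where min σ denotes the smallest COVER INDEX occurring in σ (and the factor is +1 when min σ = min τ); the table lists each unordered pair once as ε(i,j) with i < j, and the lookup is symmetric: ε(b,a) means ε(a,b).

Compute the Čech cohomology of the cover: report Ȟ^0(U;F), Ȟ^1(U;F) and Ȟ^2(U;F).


cover nerve:
  U12={c,e} U13={b,c} U14={b,e} U23={c,d} U24={d,e} U34={b,d}
  U123={c} U124={e} U134={b} U234={d}
C dims 4,6,4; δ0: rk_F7 3; δ1: rk_F7 3
Ȟ^0: (4−3)−0=1 ⇒ Z/7
Ȟ^1: (6−3)−3=0 ⇒ 0
Ȟ^2: (4−0)−3=1 ⇒ Z/7

Ȟ^0 ≅ Z/7, Ȟ^1 ≅ 0, Ȟ^2 ≅ Z/7
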